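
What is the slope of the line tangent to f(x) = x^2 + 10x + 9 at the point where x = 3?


The slope of the tangent line equals f'(x) at the point.
f(x) = x^2 + 10x + 9
f'(x) = 2x + 10
At x = 3:
f'(3) = 2 * 3 + 10
= 6 + 10
= 16

16


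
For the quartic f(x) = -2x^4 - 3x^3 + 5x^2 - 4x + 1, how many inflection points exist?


Inflection points occur where f''(x) = 0 and concavity changes.
f(x) = -2x^4 - 3x^3 + 5x^2 - 4x + 1
f'(x) = -8x^3 - 9x^2 + 10x - 4
f''(x) = -24x^2 - 18x + 10
This is a quadratic in x. Use the discriminant to count real roots.
Discriminant = (-18)^2 - 4 * (-24) * 10
= 324 - (-960)
= 1284
Since discriminant > 0, f''(x) = 0 has 2 distinct real solutions.
A quadratic with two distinct real roots changes sign at each root, so concavity changes at both.
Number of inflection points: 2

2


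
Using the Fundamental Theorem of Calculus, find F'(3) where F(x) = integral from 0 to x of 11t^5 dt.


By the Fundamental Theorem of Calculus (Part 1):
If F(x) = integral from 0 to x of f(t) dt, then F'(x) = f(x)
Here f(t) = 11t^5
So F'(x) = 11x^5
Evaluate at x = 3:
F'(3) = 11 * 3^5
= 11 * 243
= 2673

2673


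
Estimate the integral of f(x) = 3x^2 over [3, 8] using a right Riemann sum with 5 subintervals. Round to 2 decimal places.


Right Riemann sum uses right endpoints of each subinterval.
Interval: [3, 8], n = 5
dx = (8 - 3) / 5 = 1
Right endpoints: [4, 5, 6, 7, 8]
f values: [48, 75, 108, 147, 192]
Sum = dx * (sum of f values)
= 1 * 570
= 570 = 570.00

570.00


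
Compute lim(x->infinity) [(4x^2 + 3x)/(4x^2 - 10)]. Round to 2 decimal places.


For limits at infinity with equal-degree polynomials,
we compare leading coefficients.
Numerator leading term: 4x^2
Denominator leading term: 4x^2
Divide both by x^2:
lim = (4 + 3/x) / (4 - 10/x^2)
As x -> infinity, the 1/x and 1/x^2 terms vanish:
= 4/4 = 1 = 1.00

1.00


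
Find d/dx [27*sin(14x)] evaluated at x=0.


Apply the chain rule to differentiate 27*sin(14x):
d/dx [27*sin(14x)]
= 27 * cos(14x) * d/dx(14x)
= 27 * 14 * cos(14x)
= 378 * cos(14x)
Evaluate at x = 0:
= 378 * cos(0)
= 378 * 1
= 378

378


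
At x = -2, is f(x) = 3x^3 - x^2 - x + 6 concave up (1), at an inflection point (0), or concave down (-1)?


Concavity is determined by the sign of f''(x).
f(x) = 3x^3 - x^2 - x + 6
f'(x) = 9x^2 - 2x - 1
f''(x) = 18x - 2
f''(-2) = 18 * (-2) - 2
= -36 - 2
= -38
Since f''(-2) < 0, the function is concave down (-1)

-1


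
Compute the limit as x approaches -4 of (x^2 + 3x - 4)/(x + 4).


Direct substitution gives 0/0, so we factor the numerator.
Factor: (x^2 + 3x - 4) = (x + 4)(x - 1)
Cancel the common factor (x + 4):
(x^2 + 3x - 4)/(x + 4) = (x - 1)
Now substitute x = -4:
= (-4) - (1) = -5

-5


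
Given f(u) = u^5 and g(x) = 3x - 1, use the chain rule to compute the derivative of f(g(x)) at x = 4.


Using the chain rule: (f(g(x)))' = f'(g(x)) * g'(x)
First, find g(4):
g(4) = 3 * 4 - 1 = 11
Next, f'(u) = 5u^4
And g'(x) = 3
So f'(g(4)) * g'(4)
= 5 * 11^4 * 3
= 5 * 14641 * 3
= 219615

219615


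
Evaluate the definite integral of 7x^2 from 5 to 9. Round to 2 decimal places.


Find the antiderivative of 7x^2:
F(x) = 7/3 * x^3
Apply the Fundamental Theorem of Calculus:
F(9) - F(5)
= 7/3 * 9^3 - 7/3 * 5^3
= 7/3 * (729 - 125)
= 7/3 * 604
= 4228/3 ≈ 1409.33

1409.33


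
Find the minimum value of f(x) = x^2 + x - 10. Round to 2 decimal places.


For a quadratic f(x) = ax^2 + bx + c with a > 0, the minimum is at the vertex.
Vertex x-coordinate: x = -b/(2a)
x = -(1) / (2 * 1)
x = -1/2
Substitute back to find the minimum value:
f(-1/2) = 1 * (-1/2)^2 + 1 * (-1/2) - 10
= 1/4 - 1/2 - 10
= -41/4 = -10.25

-10.25


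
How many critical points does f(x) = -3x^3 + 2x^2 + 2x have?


Find where f'(x) = 0:
f(x) = -3x^3 + 2x^2 + 2x
f'(x) = -9x^2 + 4x + 2
This is a quadratic in x. Use the discriminant to count real roots.
Discriminant = (4)^2 - 4 * (-9) * 2
= 16 - (-72)
= 88
Since discriminant > 0, f'(x) = 0 has 2 real solutions.
Number of critical points: 2

2


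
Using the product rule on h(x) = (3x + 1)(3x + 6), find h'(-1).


Let u(x) = 3x + 1 and v(x) = 3x + 6
u'(x) = 3
v'(x) = 3
Product rule: h'(x) = u'(x)*v(x) + u(x)*v'(x)
= 3 * (3x + 6) + (3x + 1) * 3
At x = -1:
u(-1) = 3 * (-1) + 1 = -2
v(-1) = 3 * (-1) + 6 = 3
h'(-1) = 3 * 3 + (-2) * 3
= 9 - 6
= 3

3


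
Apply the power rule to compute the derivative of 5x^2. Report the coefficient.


We apply the power rule: d/dx [ax^n] = a*n * x^(n-1)
d/dx [5x^2]
= 5 * 2 * x^(2-1)
= 10x
The coefficient is 10

10


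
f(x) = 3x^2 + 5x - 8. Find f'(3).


Differentiate term by term using power and sum rules:
f(x) = 3x^2 + 5x - 8
f'(x) = 6x + 5
Substitute x = 3:
f'(3) = 6 * 3 + 5
= 18 + 5
= 23

23


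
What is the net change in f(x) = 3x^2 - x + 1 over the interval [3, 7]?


Net change = f(b) - f(a)
f(x) = 3x^2 - x + 1
Compute f(7):
f(7) = 3 * 7^2 - 1 * 7 + 1
= 147 - 7 + 1
= 141
Compute f(3):
f(3) = 3 * 3^2 - 1 * 3 + 1
= 27 - 3 + 1
= 25
Net change = 141 - 25 = 116

116


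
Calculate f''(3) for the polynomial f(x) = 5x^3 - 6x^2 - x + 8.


First derivative:
f'(x) = 15x^2 - 12x - 1
Second derivative:
f''(x) = 30x - 12
Substitute x = 3:
f''(3) = 30 * 3 - 12
= 90 - 12
= 78

78


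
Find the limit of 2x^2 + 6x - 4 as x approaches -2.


Since polynomials are continuous, we use direct substitution.
lim(x->-2) of 2x^2 + 6x - 4
= 2 * (-2)^2 + 6 * (-2) - 4
= 8 - 12 - 4
= -8

-8


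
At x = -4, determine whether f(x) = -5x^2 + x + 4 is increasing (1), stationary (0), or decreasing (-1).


Compute f'(x) to determine behavior:
f'(x) = -10x + 1
f'(-4) = -10 * (-4) + 1
= 40 + 1
= 41
Since f'(-4) > 0, the function is increasing (1)

1


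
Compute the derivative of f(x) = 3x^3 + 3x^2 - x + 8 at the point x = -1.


Differentiate f(x) = 3x^3 + 3x^2 - x + 8 term by term:
f'(x) = 9x^2 + 6x - 1
Substitute x = -1:
f'(-1) = 9 * (-1)^2 + 6 * (-1) - 1
= 9 - 6 - 1
= 2

2


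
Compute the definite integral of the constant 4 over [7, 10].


The integral of a constant k over [a, b] equals k * (b - a).
integral from 7 to 10 of 4 dx
= 4 * (10 - 7)
= 4 * 3
= 12

12


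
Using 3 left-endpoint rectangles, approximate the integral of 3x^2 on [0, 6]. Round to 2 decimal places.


Left Riemann sum uses left endpoints of each subinterval.
Interval: [0, 6], n = 3
dx = (6 - 0) / 3 = 2
Left endpoints: [0, 2, 4]
f values: [0, 12, 48]
Sum = dx * (sum of f values)
= 2 * 60
= 120 = 120.00

120.00


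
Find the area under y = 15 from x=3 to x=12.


The area under a constant function y = 15 is a rectangle.
Width = 12 - 3 = 9
Height = 15
Area = width * height
= 9 * 15
= 135

135


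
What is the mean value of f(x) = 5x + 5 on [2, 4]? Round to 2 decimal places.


Average value = 1/(b-a) * integral from a to b of f(x) dx
First compute the integral of 5x + 5:
F(x) = (5/2)x^2 + 5x
F(4) = 5/2 * 16 + 5 * 4 = 60
F(2) = 5/2 * 4 + 5 * 2 = 20
Integral = 60 - 20 = 40
Average = 40 / (4 - 2) = 40 / 2
= 20 = 20.00

20.00


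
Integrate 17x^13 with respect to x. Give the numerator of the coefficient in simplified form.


Apply the power rule for integration:
integral of ax^n dx = a/(n+1) * x^(n+1) + C
integral of 17x^13 dx
= 17/14 * x^14 + C
The coefficient in lowest terms is 17/14, and its numerator is 17

17


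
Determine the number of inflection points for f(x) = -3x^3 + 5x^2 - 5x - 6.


Inflection points occur where f''(x) = 0 and concavity changes.
f(x) = -3x^3 + 5x^2 - 5x - 6
f'(x) = -9x^2 + 10x - 5
f''(x) = -18x + 10
Set f''(x) = 0:
-18x + 10 = 0
x = -10 / (-18) = 5/9
Since f''(x) is linear (degree 1), it changes sign at this point.
Therefore there is exactly 1 inflection point.

1


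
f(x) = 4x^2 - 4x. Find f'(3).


Differentiate term by term using power and sum rules:
f(x) = 4x^2 - 4x
f'(x) = 8x - 4
Substitute x = 3:
f'(3) = 8 * 3 - 4
= 24 - 4
= 20

20


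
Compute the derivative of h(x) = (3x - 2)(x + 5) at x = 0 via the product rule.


Let u(x) = 3x - 2 and v(x) = x + 5
u'(x) = 3
v'(x) = 1
Product rule: h'(x) = u'(x)*v(x) + u(x)*v'(x)
= 3 * (x + 5) + (3x - 2) * 1
At x = 0:
u(0) = 3 * 0 - 2 = -2
v(0) = 1 * 0 + 5 = 5
h'(0) = 3 * 5 + (-2) * 1
= 15 - 2
= 13

13


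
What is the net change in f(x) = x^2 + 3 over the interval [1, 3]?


Net change = f(b) - f(a)
f(x) = x^2 + 3
Compute f(3):
f(3) = 1 * 3^2 + 0 * 3 + 3
= 9 + 0 + 3
= 12
Compute f(1):
f(1) = 1 * 1^2 + 0 * 1 + 3
= 1 + 0 + 3
= 4
Net change = 12 - 4 = 8

8


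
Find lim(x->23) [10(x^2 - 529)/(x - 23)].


Direct substitution gives 0/0, so we factor the numerator.
Factor: 10(x^2 - 529) = 10 * (x - 23)(x + 23)
Cancel the common factor (x - 23):
10(x^2 - 529)/(x - 23) = 10 * (x + 23)
Now substitute x = 23:
= 10 * (23 + 23) = 460

460


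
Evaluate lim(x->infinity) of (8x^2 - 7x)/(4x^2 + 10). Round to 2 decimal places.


For limits at infinity with equal-degree polynomials,
we compare leading coefficients.
Numerator leading term: 8x^2
Denominator leading term: 4x^2
Divide both by x^2:
lim = (8 - 7/x) / (4 + 10/x^2)
As x -> infinity, the 1/x and 1/x^2 terms vanish:
= 8/4 = 2 = 2.00

2.00


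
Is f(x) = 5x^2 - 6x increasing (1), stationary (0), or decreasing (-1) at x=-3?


Compute f'(x) to determine behavior:
f'(x) = 10x - 6
f'(-3) = 10 * (-3) - 6
= -30 - 6
= -36
Since f'(-3) < 0, the function is decreasing (-1)

-1


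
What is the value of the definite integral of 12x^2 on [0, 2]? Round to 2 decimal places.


Find the antiderivative of 12x^2:
F(x) = 12/3 * x^3
Apply the Fundamental Theorem of Calculus:
F(2) - F(0)
= 12/3 * 2^3 - 12/3 * 0^3
= 12/3 * (8 - 0)
= 12/3 * 8
= 32 = 32.00

32.00


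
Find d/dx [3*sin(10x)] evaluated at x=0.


Apply the chain rule to differentiate 3*sin(10x):
d/dx [3*sin(10x)]
= 3 * cos(10x) * d/dx(10x)
= 3 * 10 * cos(10x)
= 30 * cos(10x)
Evaluate at x = 0:
= 30 * cos(0)
= 30 * 1
= 30

30


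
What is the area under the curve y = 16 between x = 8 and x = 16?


The area under a constant function y = 16 is a rectangle.
Width = 16 - 8 = 8
Height = 16
Area = width * height
= 8 * 16
= 128

128


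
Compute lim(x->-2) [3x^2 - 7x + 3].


Since polynomials are continuous, we use direct substitution.
lim(x->-2) of 3x^2 - 7x + 3
= 3 * (-2)^2 - 7 * (-2) + 3
= 12 + 14 + 3
= 29

29


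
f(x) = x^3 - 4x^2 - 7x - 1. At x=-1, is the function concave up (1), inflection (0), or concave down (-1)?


Concavity is determined by the sign of f''(x).
f(x) = x^3 - 4x^2 - 7x - 1
f'(x) = 3x^2 - 8x - 7
f''(x) = 6x - 8
f''(-1) = 6 * (-1) - 8
= -6 - 8
= -14
Since f''(-1) < 0, the function is concave down (-1)

-1


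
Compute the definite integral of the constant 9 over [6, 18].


The integral of a constant k over [a, b] equals k * (b - a).
integral from 6 to 18 of 9 dx
= 9 * (18 - 6)
= 9 * 12
= 108

108


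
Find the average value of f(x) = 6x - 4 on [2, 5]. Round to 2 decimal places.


Average value = 1/(b-a) * integral from a to b of f(x) dx
First compute the integral of 6x - 4:
F(x) = 3x^2 - 4x
F(5) = 3 * 25 - 4 * 5 = 55
F(2) = 3 * 4 - 4 * 2 = 4
Integral = 55 - 4 = 51
Average = 51 / (5 - 2) = 51 / 3
= 17 = 17.00

17.00


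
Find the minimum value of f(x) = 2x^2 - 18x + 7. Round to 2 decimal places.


For a quadratic f(x) = ax^2 + bx + c with a > 0, the minimum is at the vertex.
Vertex x-coordinate: x = -b/(2a)
x = -(-18) / (2 * 2)
x = 18/4 = 9/2
Substitute back to find the minimum value:
f(9/2) = 2 * (9/2)^2 - 18 * (9/2) + 7
= 81/2 - 81 + 7
= -67/2 = -33.50

-33.50


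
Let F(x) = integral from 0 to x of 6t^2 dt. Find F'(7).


By the Fundamental Theorem of Calculus (Part 1):
If F(x) = integral from 0 to x of f(t) dt, then F'(x) = f(x)
Here f(t) = 6t^2
So F'(x) = 6x^2
Evaluate at x = 7:
F'(7) = 6 * 7^2
= 6 * 49
= 294

294


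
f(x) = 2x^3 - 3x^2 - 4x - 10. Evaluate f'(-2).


Differentiate f(x) = 2x^3 - 3x^2 - 4x - 10 term by term:
f'(x) = 6x^2 - 6x - 4
Substitute x = -2:
f'(-2) = 6 * (-2)^2 - 6 * (-2) - 4
= 24 + 12 - 4
= 32

32


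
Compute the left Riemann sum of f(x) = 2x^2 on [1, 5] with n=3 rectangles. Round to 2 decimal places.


Left Riemann sum uses left endpoints of each subinterval.
Interval: [1, 5], n = 3
dx = (5 - 1) / 3 = 4/3
Left endpoints: [1, 7/3, 11/3]
f values: [2, 98/9, 242/9]
Sum = dx * (sum of f values)
= 4/3 * 358/9
= 1432/27 ≈ 53.04

53.04


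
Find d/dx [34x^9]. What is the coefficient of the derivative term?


We apply the power rule: d/dx [ax^n] = a*n * x^(n-1)
d/dx [34x^9]
= 34 * 9 * x^(9-1)
= 306x^8
The coefficient is 306

306


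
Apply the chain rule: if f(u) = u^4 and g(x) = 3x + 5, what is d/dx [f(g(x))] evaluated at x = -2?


Using the chain rule: (f(g(x)))' = f'(g(x)) * g'(x)
First, find g(-2):
g(-2) = 3 * (-2) + 5 = -1
Next, f'(u) = 4u^3
And g'(x) = 3
So f'(g(-2)) * g'(-2)
= 4 * (-1)^3 * 3
= 4 * (-1) * 3
= -12

-12


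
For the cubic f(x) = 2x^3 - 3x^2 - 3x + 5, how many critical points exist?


Find where f'(x) = 0:
f(x) = 2x^3 - 3x^2 - 3x + 5
f'(x) = 6x^2 - 6x - 3
This is a quadratic in x. Use the discriminant to count real roots.
Discriminant = (-6)^2 - 4 * 6 * (-3)
= 36 - (-72)
= 108
Since discriminant > 0, f'(x) = 0 has 2 real solutions.
Number of critical points: 2

2


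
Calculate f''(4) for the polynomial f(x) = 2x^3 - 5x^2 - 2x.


First derivative:
f'(x) = 6x^2 - 10x - 2
Second derivative:
f''(x) = 12x - 10
Substitute x = 4:
f''(4) = 12 * 4 - 10
= 48 - 10
= 38

38


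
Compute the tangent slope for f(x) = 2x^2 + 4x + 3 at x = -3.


The slope of the tangent line equals f'(x) at the point.
f(x) = 2x^2 + 4x + 3
f'(x) = 4x + 4
At x = -3:
f'(-3) = 4 * (-3) + 4
= -12 + 4
= -8

-8


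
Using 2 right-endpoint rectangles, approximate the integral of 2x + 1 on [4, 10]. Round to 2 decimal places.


Right Riemann sum uses right endpoints of each subinterval.
Interval: [4, 10], n = 2
dx = (10 - 4) / 2 = 3
Right endpoints: [7, 10]
f values: [15, 21]
Sum = dx * (sum of f values)
= 3 * 36
= 108 = 108.00

108.00


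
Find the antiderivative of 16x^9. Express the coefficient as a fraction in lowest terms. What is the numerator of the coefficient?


Apply the power rule for integration:
integral of ax^n dx = a/(n+1) * x^(n+1) + C
integral of 16x^9 dx
= 16/10 * x^10 + C
= 8/5 * x^10 + C
The coefficient in lowest terms is 8/5, and its numerator is 8

8


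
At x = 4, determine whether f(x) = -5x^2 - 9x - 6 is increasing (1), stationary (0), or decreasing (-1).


Compute f'(x) to determine behavior:
f'(x) = -10x - 9
f'(4) = -10 * 4 - 9
= -40 - 9
= -49
Since f'(4) < 0, the function is decreasing (-1)

-1


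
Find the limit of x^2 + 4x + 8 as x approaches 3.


Since polynomials are continuous, we use direct substitution.
lim(x->3) of x^2 + 4x + 8
= 1 * 3^2 + 4 * 3 + 8
= 9 + 12 + 8
= 29

29


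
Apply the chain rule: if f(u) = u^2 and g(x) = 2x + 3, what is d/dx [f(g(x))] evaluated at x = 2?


Using the chain rule: (f(g(x)))' = f'(g(x)) * g'(x)
First, find g(2):
g(2) = 2 * 2 + 3 = 7
Next, f'(u) = 2u
And g'(x) = 2
So f'(g(2)) * g'(2)
= 2 * 7 * 2
= 28

28


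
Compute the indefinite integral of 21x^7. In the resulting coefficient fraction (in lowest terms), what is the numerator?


Apply the power rule for integration:
integral of ax^n dx = a/(n+1) * x^(n+1) + C
integral of 21x^7 dx
= 21/8 * x^8 + C
The coefficient in lowest terms is 21/8, and its numerator is 21

21


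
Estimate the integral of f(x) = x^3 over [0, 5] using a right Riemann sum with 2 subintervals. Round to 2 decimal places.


Right Riemann sum uses right endpoints of each subinterval.
Interval: [0, 5], n = 2
dx = (5 - 0) / 2 = 5/2
Right endpoints: [5/2, 5]
f values: [125/8, 125]
Sum = dx * (sum of f values)
= 5/2 * 1125/8
= 5625/16 ≈ 351.56

351.56


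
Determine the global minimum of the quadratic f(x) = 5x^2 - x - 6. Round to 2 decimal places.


For a quadratic f(x) = ax^2 + bx + c with a > 0, the minimum is at the vertex.
Vertex x-coordinate: x = -b/(2a)
x = -(-1) / (2 * 5)
x = 1/10
Substitute back to find the minimum value:
f(1/10) = 5 * (1/10)^2 - 1 * (1/10) - 6
= 1/20 - 1/10 - 6
= -121/20 = -6.05

-6.05


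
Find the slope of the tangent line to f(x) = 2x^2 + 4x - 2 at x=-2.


The slope of the tangent line equals f'(x) at the point.
f(x) = 2x^2 + 4x - 2
f'(x) = 4x + 4
At x = -2:
f'(-2) = 4 * (-2) + 4
= -8 + 4
= -4

-4


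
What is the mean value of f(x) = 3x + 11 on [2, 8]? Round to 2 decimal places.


Average value = 1/(b-a) * integral from a to b of f(x) dx
First compute the integral of 3x + 11:
F(x) = (3/2)x^2 + 11x
F(8) = 3/2 * 64 + 11 * 8 = 184
F(2) = 3/2 * 4 + 11 * 2 = 28
Integral = 184 - 28 = 156
Average = 156 / (8 - 2) = 156 / 6
= 26 = 26.00

26.00


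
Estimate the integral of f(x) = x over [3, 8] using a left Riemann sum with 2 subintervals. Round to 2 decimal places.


Left Riemann sum uses left endpoints of each subinterval.
Interval: [3, 8], n = 2
dx = (8 - 3) / 2 = 5/2
Left endpoints: [3, 11/2]
f values: [3, 11/2]
Sum = dx * (sum of f values)
= 5/2 * 17/2
= 85/4 = 21.25

21.25


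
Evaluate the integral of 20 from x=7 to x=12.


The integral of a constant k over [a, b] equals k * (b - a).
integral from 7 to 12 of 20 dx
= 20 * (12 - 7)
= 20 * 5
= 100

100


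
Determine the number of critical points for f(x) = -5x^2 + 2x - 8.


Find where f'(x) = 0:
f'(x) = -10x + 2
Set f'(x) = 0:
-10x + 2 = 0
x = -2 / (-10) = 1/5
This is a linear equation in x, so there is exactly one solution.
Number of critical points: 1

1


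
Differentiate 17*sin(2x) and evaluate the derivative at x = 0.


Apply the chain rule to differentiate 17*sin(2x):
d/dx [17*sin(2x)]
= 17 * cos(2x) * d/dx(2x)
= 17 * 2 * cos(2x)
= 34 * cos(2x)
Evaluate at x = 0:
= 34 * cos(0)
= 34 * 1
= 34

34


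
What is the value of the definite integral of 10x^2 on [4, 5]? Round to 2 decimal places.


Find the antiderivative of 10x^2:
F(x) = 10/3 * x^3
Apply the Fundamental Theorem of Calculus:
F(5) - F(4)
= 10/3 * 5^3 - 10/3 * 4^3
= 10/3 * (125 - 64)
= 10/3 * 61
= 610/3 ≈ 203.33

203.33


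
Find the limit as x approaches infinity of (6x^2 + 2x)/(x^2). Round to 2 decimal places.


For limits at infinity with equal-degree polynomials,
we compare leading coefficients.
Numerator leading term: 6x^2
Denominator leading term: x^2
Divide both by x^2:
lim = (6 + 2/x) / (1)
As x -> infinity, the 1/x and 1/x^2 terms vanish:
= 6/1 = 6 = 6.00

6.00


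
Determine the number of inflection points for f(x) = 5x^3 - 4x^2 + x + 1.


Inflection points occur where f''(x) = 0 and concavity changes.
f(x) = 5x^3 - 4x^2 + x + 1
f'(x) = 15x^2 - 8x + 1
f''(x) = 30x - 8
Set f''(x) = 0:
30x - 8 = 0
x = 8 / 30 = 4/15
Since f''(x) is linear (degree 1), it changes sign at this point.
Therefore there is exactly 1 inflection point.

1


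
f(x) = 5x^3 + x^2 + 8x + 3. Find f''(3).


First derivative:
f'(x) = 15x^2 + 2x + 8
Second derivative:
f''(x) = 30x + 2
Substitute x = 3:
f''(3) = 30 * 3 + 2
= 90 + 2
= 92

92


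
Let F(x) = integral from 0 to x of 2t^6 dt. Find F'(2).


By the Fundamental Theorem of Calculus (Part 1):
If F(x) = integral from 0 to x of f(t) dt, then F'(x) = f(x)
Here f(t) = 2t^6
So F'(x) = 2x^6
Evaluate at x = 2:
F'(2) = 2 * 2^6
= 2 * 64
= 128

128


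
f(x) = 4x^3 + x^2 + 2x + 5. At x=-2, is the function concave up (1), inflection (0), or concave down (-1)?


Concavity is determined by the sign of f''(x).
f(x) = 4x^3 + x^2 + 2x + 5
f'(x) = 12x^2 + 2x + 2
f''(x) = 24x + 2
f''(-2) = 24 * (-2) + 2
= -48 + 2
= -46
Since f''(-2) < 0, the function is concave down (-1)

-1


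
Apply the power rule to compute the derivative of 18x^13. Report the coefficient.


We apply the power rule: d/dx [ax^n] = a*n * x^(n-1)
d/dx [18x^13]
= 18 * 13 * x^(13-1)
= 234x^12
The coefficient is 234

234


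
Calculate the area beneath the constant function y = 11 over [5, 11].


The area under a constant function y = 11 is a rectangle.
Width = 11 - 5 = 6
Height = 11
Area = width * height
= 6 * 11
= 66

66


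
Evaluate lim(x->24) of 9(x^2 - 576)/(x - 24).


Direct substitution gives 0/0, so we factor the numerator.
Factor: 9(x^2 - 576) = 9 * (x - 24)(x + 24)
Cancel the common factor (x - 24):
9(x^2 - 576)/(x - 24) = 9 * (x + 24)
Now substitute x = 24:
= 9 * (24 + 24) = 432

432


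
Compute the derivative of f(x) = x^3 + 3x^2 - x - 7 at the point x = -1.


Differentiate f(x) = x^3 + 3x^2 - x - 7 term by term:
f'(x) = 3x^2 + 6x - 1
Substitute x = -1:
f'(-1) = 3 * (-1)^2 + 6 * (-1) - 1
= 3 - 6 - 1
= -4

-4


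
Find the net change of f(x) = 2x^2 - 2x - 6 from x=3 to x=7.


Net change = f(b) - f(a)
f(x) = 2x^2 - 2x - 6
Compute f(7):
f(7) = 2 * 7^2 - 2 * 7 - 6
= 98 - 14 - 6
= 78
Compute f(3):
f(3) = 2 * 3^2 - 2 * 3 - 6
= 18 - 6 - 6
= 6
Net change = 78 - 6 = 72

72


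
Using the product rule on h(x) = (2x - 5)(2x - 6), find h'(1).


Let u(x) = 2x - 5 and v(x) = 2x - 6
u'(x) = 2
v'(x) = 2
Product rule: h'(x) = u'(x)*v(x) + u(x)*v'(x)
= 2 * (2x - 6) + (2x - 5) * 2
At x = 1:
u(1) = 2 * 1 - 5 = -3
v(1) = 2 * 1 - 6 = -4
h'(1) = 2 * (-4) + (-3) * 2
= -8 - 6
= -14

-14


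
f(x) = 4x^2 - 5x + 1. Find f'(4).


Differentiate term by term using power and sum rules:
f(x) = 4x^2 - 5x + 1
f'(x) = 8x - 5
Substitute x = 4:
f'(4) = 8 * 4 - 5
= 32 - 5
= 27

27


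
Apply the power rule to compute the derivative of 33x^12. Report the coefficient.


We apply the power rule: d/dx [ax^n] = a*n * x^(n-1)
d/dx [33x^12]
= 33 * 12 * x^(12-1)
= 396x^11
The coefficient is 396

396


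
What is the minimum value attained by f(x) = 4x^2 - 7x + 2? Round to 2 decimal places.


For a quadratic f(x) = ax^2 + bx + c with a > 0, the minimum is at the vertex.
Vertex x-coordinate: x = -b/(2a)
x = -(-7) / (2 * 4)
x = 7/8
Substitute back to find the minimum value:
f(7/8) = 4 * (7/8)^2 - 7 * (7/8) + 2
= 49/16 - 49/8 + 2
= -17/16 ≈ -1.06

-1.06


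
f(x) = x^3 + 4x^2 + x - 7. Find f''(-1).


First derivative:
f'(x) = 3x^2 + 8x + 1
Second derivative:
f''(x) = 6x + 8
Substitute x = -1:
f''(-1) = 6 * (-1) + 8
= -6 + 8
= 2

2


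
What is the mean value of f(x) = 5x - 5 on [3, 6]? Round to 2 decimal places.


Average value = 1/(b-a) * integral from a to b of f(x) dx
First compute the integral of 5x - 5:
F(x) = (5/2)x^2 - 5x
F(6) = 5/2 * 36 - 5 * 6 = 60
F(3) = 5/2 * 9 - 5 * 3 = 15/2
Integral = 60 - 15/2 = 105/2
Average = (105/2) / (6 - 3) = (105/2) / 3
= 35/2 = 17.50

17.50


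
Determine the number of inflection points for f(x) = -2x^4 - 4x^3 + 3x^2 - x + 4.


Inflection points occur where f''(x) = 0 and concavity changes.
f(x) = -2x^4 - 4x^3 + 3x^2 - x + 4
f'(x) = -8x^3 - 12x^2 + 6x - 1
f''(x) = -24x^2 - 24x + 6
This is a quadratic in x. Use the discriminant to count real roots.
Discriminant = (-24)^2 - 4 * (-24) * 6
= 576 - (-576)
= 1152
Since discriminant > 0, f''(x) = 0 has 2 distinct real solutions.
A quadratic with two distinct real roots changes sign at each root, so concavity changes at both.
Number of inflection points: 2

2


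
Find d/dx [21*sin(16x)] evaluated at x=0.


Apply the chain rule to differentiate 21*sin(16x):
d/dx [21*sin(16x)]
= 21 * cos(16x) * d/dx(16x)
= 21 * 16 * cos(16x)
= 336 * cos(16x)
Evaluate at x = 0:
= 336 * cos(0)
= 336 * 1
= 336

336


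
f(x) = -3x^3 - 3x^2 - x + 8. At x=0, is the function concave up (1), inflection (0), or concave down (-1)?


Concavity is determined by the sign of f''(x).
f(x) = -3x^3 - 3x^2 - x + 8
f'(x) = -9x^2 - 6x - 1
f''(x) = -18x - 6
f''(0) = -18 * 0 - 6
= 0 - 6
= -6
Since f''(0) < 0, the function is concave down (-1)

-1


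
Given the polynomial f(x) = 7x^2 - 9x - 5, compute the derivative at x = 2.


Differentiate term by term using power and sum rules:
f(x) = 7x^2 - 9x - 5
f'(x) = 14x - 9
Substitute x = 2:
f'(2) = 14 * 2 - 9
= 28 - 9
= 19

19


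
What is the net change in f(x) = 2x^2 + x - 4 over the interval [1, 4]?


Net change = f(b) - f(a)
f(x) = 2x^2 + x - 4
Compute f(4):
f(4) = 2 * 4^2 + 1 * 4 - 4
= 32 + 4 - 4
= 32
Compute f(1):
f(1) = 2 * 1^2 + 1 * 1 - 4
= 2 + 1 - 4
= -1
Net change = 32 - (-1) = 33

33


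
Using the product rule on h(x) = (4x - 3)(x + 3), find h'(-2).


Let u(x) = 4x - 3 and v(x) = x + 3
u'(x) = 4
v'(x) = 1
Product rule: h'(x) = u'(x)*v(x) + u(x)*v'(x)
= 4 * (x + 3) + (4x - 3) * 1
At x = -2:
u(-2) = 4 * (-2) - 3 = -11
v(-2) = 1 * (-2) + 3 = 1
h'(-2) = 4 * 1 + (-11) * 1
= 4 - 11
= -7

-7


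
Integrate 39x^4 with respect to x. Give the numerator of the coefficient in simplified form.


Apply the power rule for integration:
integral of ax^n dx = a/(n+1) * x^(n+1) + C
integral of 39x^4 dx
= 39/5 * x^5 + C
The coefficient in lowest terms is 39/5, and its numerator is 39

39


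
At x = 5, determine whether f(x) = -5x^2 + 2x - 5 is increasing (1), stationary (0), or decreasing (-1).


Compute f'(x) to determine behavior:
f'(x) = -10x + 2
f'(5) = -10 * 5 + 2
= -50 + 2
= -48
Since f'(5) < 0, the function is decreasing (-1)

-1


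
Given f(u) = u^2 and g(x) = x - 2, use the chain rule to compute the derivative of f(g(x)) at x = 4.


Using the chain rule: (f(g(x)))' = f'(g(x)) * g'(x)
First, find g(4):
g(4) = 1 * 4 - 2 = 2
Next, f'(u) = 2u
And g'(x) = 1
So f'(g(4)) * g'(4)
= 2 * 2 * 1
= 4

4


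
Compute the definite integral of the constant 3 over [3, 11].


The integral of a constant k over [a, b] equals k * (b - a).
integral from 3 to 11 of 3 dx
= 3 * (11 - 3)
= 3 * 8
= 24

24


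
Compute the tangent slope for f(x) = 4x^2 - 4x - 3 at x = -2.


The slope of the tangent line equals f'(x) at the point.
f(x) = 4x^2 - 4x - 3
f'(x) = 8x - 4
At x = -2:
f'(-2) = 8 * (-2) - 4
= -16 - 4
= -20

-20


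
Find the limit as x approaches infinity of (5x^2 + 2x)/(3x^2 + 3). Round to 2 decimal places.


For limits at infinity with equal-degree polynomials,
we compare leading coefficients.
Numerator leading term: 5x^2
Denominator leading term: 3x^2
Divide both by x^2:
lim = (5 + 2/x) / (3 + 3/x^2)
As x -> infinity, the 1/x and 1/x^2 terms vanish:
= 5/3 ≈ 1.67

1.67


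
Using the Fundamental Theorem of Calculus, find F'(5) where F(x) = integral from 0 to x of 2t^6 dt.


By the Fundamental Theorem of Calculus (Part 1):
If F(x) = integral from 0 to x of f(t) dt, then F'(x) = f(x)
Here f(t) = 2t^6
So F'(x) = 2x^6
Evaluate at x = 5:
F'(5) = 2 * 5^6
= 2 * 15625
= 31250

31250


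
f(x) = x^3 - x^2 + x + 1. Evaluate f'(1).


Differentiate f(x) = x^3 - x^2 + x + 1 term by term:
f'(x) = 3x^2 - 2x + 1
Substitute x = 1:
f'(1) = 3 * 1^2 - 2 * 1 + 1
= 3 - 2 + 1
= 2

2


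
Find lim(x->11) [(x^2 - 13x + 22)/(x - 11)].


Direct substitution gives 0/0, so we factor the numerator.
Factor: (x^2 - 13x + 22) = (x - 11)(x - 2)
Cancel the common factor (x - 11):
(x^2 - 13x + 22)/(x - 11) = (x - 2)
Now substitute x = 11:
= (11) - (2) = 9

9


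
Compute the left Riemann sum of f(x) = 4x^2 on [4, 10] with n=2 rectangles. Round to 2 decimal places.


Left Riemann sum uses left endpoints of each subinterval.
Interval: [4, 10], n = 2
dx = (10 - 4) / 2 = 3
Left endpoints: [4, 7]
f values: [64, 196]
Sum = dx * (sum of f values)
= 3 * 260
= 780 = 780.00

780.00


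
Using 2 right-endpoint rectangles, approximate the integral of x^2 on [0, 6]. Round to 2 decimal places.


Right Riemann sum uses right endpoints of each subinterval.
Interval: [0, 6], n = 2
dx = (6 - 0) / 2 = 3
Right endpoints: [3, 6]
f values: [9, 36]
Sum = dx * (sum of f values)
= 3 * 45
= 135 = 135.00

135.00


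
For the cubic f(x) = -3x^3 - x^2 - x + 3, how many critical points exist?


Find where f'(x) = 0:
f(x) = -3x^3 - x^2 - x + 3
f'(x) = -9x^2 - 2x - 1
This is a quadratic in x. Use the discriminant to count real roots.
Discriminant = (-2)^2 - 4 * (-9) * (-1)
= 4 - 36
= -32
Since discriminant < 0, f'(x) = 0 has no real solutions.
Number of critical points: 0

0


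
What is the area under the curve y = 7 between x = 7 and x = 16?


The area under a constant function y = 7 is a rectangle.
Width = 16 - 7 = 9
Height = 7
Area = width * height
= 9 * 7
= 63

63


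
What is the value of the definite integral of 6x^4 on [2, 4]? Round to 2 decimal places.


Find the antiderivative of 6x^4:
F(x) = 6/5 * x^5
Apply the Fundamental Theorem of Calculus:
F(4) - F(2)
= 6/5 * 4^5 - 6/5 * 2^5
= 6/5 * (1024 - 32)
= 6/5 * 992
= 5952/5 = 1190.40

1190.40


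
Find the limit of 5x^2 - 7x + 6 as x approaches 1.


Since polynomials are continuous, we use direct substitution.
lim(x->1) of 5x^2 - 7x + 6
= 5 * 1^2 - 7 * 1 + 6
= 5 - 7 + 6
= 4

4


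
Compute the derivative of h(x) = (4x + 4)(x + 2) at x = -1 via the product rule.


Let u(x) = 4x + 4 and v(x) = x + 2
u'(x) = 4
v'(x) = 1
Product rule: h'(x) = u'(x)*v(x) + u(x)*v'(x)
= 4 * (x + 2) + (4x + 4) * 1
At x = -1:
u(-1) = 4 * (-1) + 4 = 0
v(-1) = 1 * (-1) + 2 = 1
h'(-1) = 4 * 1 + 0 * 1
= 4 + 0
= 4

4


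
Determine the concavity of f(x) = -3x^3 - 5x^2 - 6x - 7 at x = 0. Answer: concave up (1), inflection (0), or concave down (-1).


Concavity is determined by the sign of f''(x).
f(x) = -3x^3 - 5x^2 - 6x - 7
f'(x) = -9x^2 - 10x - 6
f''(x) = -18x - 10
f''(0) = -18 * 0 - 10
= 0 - 10
= -10
Since f''(0) < 0, the function is concave down (-1)

-1


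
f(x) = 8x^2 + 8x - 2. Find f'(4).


Differentiate term by term using power and sum rules:
f(x) = 8x^2 + 8x - 2
f'(x) = 16x + 8
Substitute x = 4:
f'(4) = 16 * 4 + 8
= 64 + 8
= 72

72


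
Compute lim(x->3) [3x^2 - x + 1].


Since polynomials are continuous, we use direct substitution.
lim(x->3) of 3x^2 - x + 1
= 3 * 3^2 - 1 * 3 + 1
= 27 - 3 + 1
= 25

25


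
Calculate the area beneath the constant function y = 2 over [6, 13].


The area under a constant function y = 2 is a rectangle.
Width = 13 - 6 = 7
Height = 2
Area = width * height
= 7 * 2
= 14

14


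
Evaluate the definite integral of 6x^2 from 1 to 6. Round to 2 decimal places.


Find the antiderivative of 6x^2:
F(x) = 6/3 * x^3
Apply the Fundamental Theorem of Calculus:
F(6) - F(1)
= 6/3 * 6^3 - 6/3 * 1^3
= 6/3 * (216 - 1)
= 6/3 * 215
= 430 = 430.00

430.00


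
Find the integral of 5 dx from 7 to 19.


The integral of a constant k over [a, b] equals k * (b - a).
integral from 7 to 19 of 5 dx
= 5 * (19 - 7)
= 5 * 12
= 60

60


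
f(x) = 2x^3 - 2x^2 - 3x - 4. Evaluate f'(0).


Differentiate f(x) = 2x^3 - 2x^2 - 3x - 4 term by term:
f'(x) = 6x^2 - 4x - 3
Substitute x = 0:
f'(0) = 6 * 0^2 - 4 * 0 - 3
= 0 + 0 - 3
= -3

-3


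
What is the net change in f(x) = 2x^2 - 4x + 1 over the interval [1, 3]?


Net change = f(b) - f(a)
f(x) = 2x^2 - 4x + 1
Compute f(3):
f(3) = 2 * 3^2 - 4 * 3 + 1
= 18 - 12 + 1
= 7
Compute f(1):
f(1) = 2 * 1^2 - 4 * 1 + 1
= 2 - 4 + 1
= -1
Net change = 7 - (-1) = 8

8


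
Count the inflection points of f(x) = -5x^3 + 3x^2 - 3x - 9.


Inflection points occur where f''(x) = 0 and concavity changes.
f(x) = -5x^3 + 3x^2 - 3x - 9
f'(x) = -15x^2 + 6x - 3
f''(x) = -30x + 6
Set f''(x) = 0:
-30x + 6 = 0
x = -6 / (-30) = 1/5
Since f''(x) is linear (degree 1), it changes sign at this point.
Therefore there is exactly 1 inflection point.

1


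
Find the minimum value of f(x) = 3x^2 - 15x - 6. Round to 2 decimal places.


For a quadratic f(x) = ax^2 + bx + c with a > 0, the minimum is at the vertex.
Vertex x-coordinate: x = -b/(2a)
x = -(-15) / (2 * 3)
x = 15/6 = 5/2
Substitute back to find the minimum value:
f(5/2) = 3 * (5/2)^2 - 15 * (5/2) - 6
= 75/4 - 75/2 - 6
= -99/4 = -24.75

-24.75


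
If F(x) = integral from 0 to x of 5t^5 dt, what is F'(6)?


By the Fundamental Theorem of Calculus (Part 1):
If F(x) = integral from 0 to x of f(t) dt, then F'(x) = f(x)
Here f(t) = 5t^5
So F'(x) = 5x^5
Evaluate at x = 6:
F'(6) = 5 * 6^5
= 5 * 7776
= 38880

38880


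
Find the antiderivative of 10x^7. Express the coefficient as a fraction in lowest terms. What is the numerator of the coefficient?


Apply the power rule for integration:
integral of ax^n dx = a/(n+1) * x^(n+1) + C
integral of 10x^7 dx
= 10/8 * x^8 + C
= 5/4 * x^8 + C
The coefficient in lowest terms is 5/4, and its numerator is 5

5


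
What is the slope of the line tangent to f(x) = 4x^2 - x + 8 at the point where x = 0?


The slope of the tangent line equals f'(x) at the point.
f(x) = 4x^2 - x + 8
f'(x) = 8x - 1
At x = 0:
f'(0) = 8 * 0 - 1
= 0 - 1
= -1

-1


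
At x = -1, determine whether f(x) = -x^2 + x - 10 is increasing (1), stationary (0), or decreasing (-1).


Compute f'(x) to determine behavior:
f'(x) = -2x + 1
f'(-1) = -2 * (-1) + 1
= 2 + 1
= 3
Since f'(-1) > 0, the function is increasing (1)

1


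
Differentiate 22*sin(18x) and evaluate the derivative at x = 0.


Apply the chain rule to differentiate 22*sin(18x):
d/dx [22*sin(18x)]
= 22 * cos(18x) * d/dx(18x)
= 22 * 18 * cos(18x)
= 396 * cos(18x)
Evaluate at x = 0:
= 396 * cos(0)
= 396 * 1
= 396

396


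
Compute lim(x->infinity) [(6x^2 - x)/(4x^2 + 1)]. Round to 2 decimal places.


For limits at infinity with equal-degree polynomials,
we compare leading coefficients.
Numerator leading term: 6x^2
Denominator leading term: 4x^2
Divide both by x^2:
lim = (6 - 1/x) / (4 + 1/x^2)
As x -> infinity, the 1/x and 1/x^2 terms vanish:
= 6/4 = 3/2 = 1.50

1.50


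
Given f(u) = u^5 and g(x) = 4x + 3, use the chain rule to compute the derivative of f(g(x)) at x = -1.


Using the chain rule: (f(g(x)))' = f'(g(x)) * g'(x)
First, find g(-1):
g(-1) = 4 * (-1) + 3 = -1
Next, f'(u) = 5u^4
And g'(x) = 4
So f'(g(-1)) * g'(-1)
= 5 * (-1)^4 * 4
= 5 * 1 * 4
= 20

20


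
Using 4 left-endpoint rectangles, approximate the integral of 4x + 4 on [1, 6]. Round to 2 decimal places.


Left Riemann sum uses left endpoints of each subinterval.
Interval: [1, 6], n = 4
dx = (6 - 1) / 4 = 5/4
Left endpoints: [1, 9/4, 7/2, 19/4]
f values: [8, 13, 18, 23]
Sum = dx * (sum of f values)
= 5/4 * 62
= 155/2 = 77.50

77.50


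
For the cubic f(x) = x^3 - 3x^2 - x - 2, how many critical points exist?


Find where f'(x) = 0:
f(x) = x^3 - 3x^2 - x - 2
f'(x) = 3x^2 - 6x - 1
This is a quadratic in x. Use the discriminant to count real roots.
Discriminant = (-6)^2 - 4 * 3 * (-1)
= 36 - (-12)
= 48
Since discriminant > 0, f'(x) = 0 has 2 real solutions.
Number of critical points: 2

2


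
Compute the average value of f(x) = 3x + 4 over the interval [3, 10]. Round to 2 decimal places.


Average value = 1/(b-a) * integral from a to b of f(x) dx
First compute the integral of 3x + 4:
F(x) = (3/2)x^2 + 4x
F(10) = 3/2 * 100 + 4 * 10 = 190
F(3) = 3/2 * 9 + 4 * 3 = 51/2
Integral = 190 - 51/2 = 329/2
Average = (329/2) / (10 - 3) = (329/2) / 7
= 47/2 = 23.50

23.50


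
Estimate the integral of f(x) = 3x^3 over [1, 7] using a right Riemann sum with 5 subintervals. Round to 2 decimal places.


Right Riemann sum uses right endpoints of each subinterval.
Interval: [1, 7], n = 5
dx = (7 - 1) / 5 = 6/5
Right endpoints: [11/5, 17/5, 23/5, 29/5, 7]
f values: [3993/125, 14739/125, 36501/125, 73167/125, 1029]
Sum = dx * (sum of f values)
= 6/5 * 10281/5
= 61686/25 = 2467.44

2467.44


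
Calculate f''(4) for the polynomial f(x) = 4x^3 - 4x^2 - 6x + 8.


First derivative:
f'(x) = 12x^2 - 8x - 6
Second derivative:
f''(x) = 24x - 8
Substitute x = 4:
f''(4) = 24 * 4 - 8
= 96 - 8
= 88

88


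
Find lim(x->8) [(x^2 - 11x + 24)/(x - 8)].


Direct substitution gives 0/0, so we factor the numerator.
Factor: (x^2 - 11x + 24) = (x - 8)(x - 3)
Cancel the common factor (x - 8):
(x^2 - 11x + 24)/(x - 8) = (x - 3)
Now substitute x = 8:
= (8) - (3) = 5

5


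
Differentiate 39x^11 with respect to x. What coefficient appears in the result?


We apply the power rule: d/dx [ax^n] = a*n * x^(n-1)
d/dx [39x^11]
= 39 * 11 * x^(11-1)
= 429x^10
The coefficient is 429

429


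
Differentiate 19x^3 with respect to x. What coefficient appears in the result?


We apply the power rule: d/dx [ax^n] = a*n * x^(n-1)
d/dx [19x^3]
= 19 * 3 * x^(3-1)
= 57x^2
The coefficient is 57

57


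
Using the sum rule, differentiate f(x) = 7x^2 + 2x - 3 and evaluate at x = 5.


Differentiate term by term using power and sum rules:
f(x) = 7x^2 + 2x - 3
f'(x) = 14x + 2
Substitute x = 5:
f'(5) = 14 * 5 + 2
= 70 + 2
= 72

72


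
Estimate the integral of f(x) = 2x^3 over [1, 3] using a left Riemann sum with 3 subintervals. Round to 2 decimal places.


Left Riemann sum uses left endpoints of each subinterval.
Interval: [1, 3], n = 3
dx = (3 - 1) / 3 = 2/3
Left endpoints: [1, 5/3, 7/3]
f values: [2, 250/27, 686/27]
Sum = dx * (sum of f values)
= 2/3 * 110/3
= 220/9 ≈ 24.44

24.44


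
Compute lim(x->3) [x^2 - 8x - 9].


Since polynomials are continuous, we use direct substitution.
lim(x->3) of x^2 - 8x - 9
= 1 * 3^2 - 8 * 3 - 9
= 9 - 24 - 9
= -24

-24


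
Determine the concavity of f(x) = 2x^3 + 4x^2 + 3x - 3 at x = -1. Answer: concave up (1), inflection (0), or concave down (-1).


Concavity is determined by the sign of f''(x).
f(x) = 2x^3 + 4x^2 + 3x - 3
f'(x) = 6x^2 + 8x + 3
f''(x) = 12x + 8
f''(-1) = 12 * (-1) + 8
= -12 + 8
= -4
Since f''(-1) < 0, the function is concave down (-1)

-1


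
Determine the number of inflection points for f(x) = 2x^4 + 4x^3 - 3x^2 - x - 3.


Inflection points occur where f''(x) = 0 and concavity changes.
f(x) = 2x^4 + 4x^3 - 3x^2 - x - 3
f'(x) = 8x^3 + 12x^2 - 6x - 1
f''(x) = 24x^2 + 24x - 6
This is a quadratic in x. Use the discriminant to count real roots.
Discriminant = (24)^2 - 4 * 24 * (-6)
= 576 - (-576)
= 1152
Since discriminant > 0, f''(x) = 0 has 2 distinct real solutions.
A quadratic with two distinct real roots changes sign at each root, so concavity changes at both.
Number of inflection points: 2

2


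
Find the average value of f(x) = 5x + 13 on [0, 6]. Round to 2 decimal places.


Average value = 1/(b-a) * integral from a to b of f(x) dx
First compute the integral of 5x + 13:
F(x) = (5/2)x^2 + 13x
F(6) = 5/2 * 36 + 13 * 6 = 168
F(0) = 5/2 * 0 + 13 * 0 = 0
Integral = 168 - 0 = 168
Average = 168 / (6 - 0) = 168 / 6
= 28 = 28.00

28.00


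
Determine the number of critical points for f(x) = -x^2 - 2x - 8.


Find where f'(x) = 0:
f'(x) = -2x - 2
Set f'(x) = 0:
-2x - 2 = 0
x = 2 / (-2) = -1
This is a linear equation in x, so there is exactly one solution.
Number of critical points: 1

1


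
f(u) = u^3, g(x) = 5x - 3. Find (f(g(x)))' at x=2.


Using the chain rule: (f(g(x)))' = f'(g(x)) * g'(x)
First, find g(2):
g(2) = 5 * 2 - 3 = 7
Next, f'(u) = 3u^2
And g'(x) = 5
So f'(g(2)) * g'(2)
= 3 * 7^2 * 5
= 3 * 49 * 5
= 735

735


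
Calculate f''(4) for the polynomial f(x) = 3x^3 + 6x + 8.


First derivative:
f'(x) = 9x^2 + 6
Second derivative:
f''(x) = 18x
Substitute x = 4:
f''(4) = 18 * 4 + 0
= 72 + 0
= 72

72


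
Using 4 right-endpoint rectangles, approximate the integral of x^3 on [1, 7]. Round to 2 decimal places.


Right Riemann sum uses right endpoints of each subinterval.
Interval: [1, 7], n = 4
dx = (7 - 1) / 4 = 3/2
Right endpoints: [5/2, 4, 11/2, 7]
f values: [125/8, 64, 1331/8, 343]
Sum = dx * (sum of f values)
= 3/2 * 589
= 1767/2 = 883.50

883.50


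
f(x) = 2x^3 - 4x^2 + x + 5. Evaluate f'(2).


Differentiate f(x) = 2x^3 - 4x^2 + x + 5 term by term:
f'(x) = 6x^2 - 8x + 1
Substitute x = 2:
f'(2) = 6 * 2^2 - 8 * 2 + 1
= 24 - 16 + 1
= 9

9


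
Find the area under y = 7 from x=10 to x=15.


The area under a constant function y = 7 is a rectangle.
Width = 15 - 10 = 5
Height = 7
Area = width * height
= 5 * 7
= 35

35


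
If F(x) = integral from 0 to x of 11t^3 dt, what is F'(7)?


By the Fundamental Theorem of Calculus (Part 1):
If F(x) = integral from 0 to x of f(t) dt, then F'(x) = f(x)
Here f(t) = 11t^3
So F'(x) = 11x^3
Evaluate at x = 7:
F'(7) = 11 * 7^3
= 11 * 343
= 3773

3773


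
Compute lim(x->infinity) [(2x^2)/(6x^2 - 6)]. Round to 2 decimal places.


For limits at infinity with equal-degree polynomials,
we compare leading coefficients.
Numerator leading term: 2x^2
Denominator leading term: 6x^2
Divide both by x^2:
lim = (2) / (6 - 6/x^2)
As x -> infinity, the 1/x and 1/x^2 terms vanish:
= 2/6 = 1/3 ≈ 0.33

0.33
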